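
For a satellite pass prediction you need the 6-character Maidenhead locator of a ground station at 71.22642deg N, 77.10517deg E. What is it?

Offset from 180°W / 90°S: lon 257.1052°, lat 161.2264°.
Field: 257.1052/20 → 12 → M, 161.2264/10 → 16 → Q; chars MQ.
Square: 17.1052/2 → 8, 1.2264/1 → 1; chars 81.
Subsquare: 1.1052/0.0833333 → 13 → n, 0.2264/0.0416667 → 5 → f; chars nf.

MQ81nf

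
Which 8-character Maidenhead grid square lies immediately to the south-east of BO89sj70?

Longitude extended square 7; +1 → 8.
Latitude extended square 0; −1 → -1, wraps to 9, carry into subsquare.
Latitude subsquare j = 9; −1 → 8 = i.

BO89si89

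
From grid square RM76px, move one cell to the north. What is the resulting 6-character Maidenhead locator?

RM77pa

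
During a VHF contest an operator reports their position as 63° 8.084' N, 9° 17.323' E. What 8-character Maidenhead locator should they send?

JP43pd42

Offset from 180°W / 90°S: lon 189.28872°, lat 153.13473°.
Field: 189.28872/20 → 9 → J, 153.13473/10 → 15 → P; chars JP.
Square: 9.28872/2 → 4, 3.13473/1 → 3; chars 43.
Subsquare: 1.28872/0.0833333 → 15 → p, 0.13473/0.0416667 → 3 → d; chars pd.
Extended square: 0.03872/0.00833333 → 4, 0.00973/0.00416667 → 2; chars 42.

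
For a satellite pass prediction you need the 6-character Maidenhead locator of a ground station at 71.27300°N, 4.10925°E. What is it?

JQ21bg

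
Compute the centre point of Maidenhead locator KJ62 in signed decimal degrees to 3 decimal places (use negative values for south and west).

Field K=10, J=9: +10·20° lon, +9·10° lat → SW at lon 20°, lat 0°.
Square 6, 2: +6·2° lon, +2·1° lat → SW at lon 32°, lat 2°.
Cell spans 2° lon × 1° lat. Centre is SW corner plus half of each.
latitude 2.500, longitude 33.000.

2.500, 33.000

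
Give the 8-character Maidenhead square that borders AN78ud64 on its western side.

Longitude extended square 6; −1 → 5.
The latitude characters are unchanged.

AN78ud54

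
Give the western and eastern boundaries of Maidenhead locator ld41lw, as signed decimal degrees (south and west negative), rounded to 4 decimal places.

Field L=11, D=3: +11·20° lon, +3·10° lat → SW at lon 40°, lat -60°.
Square 4, 1: +4·2° lon, +1·1° lat → SW at lon 48°, lat -59°.
Subsquare l=11, w=22: +11·0.0833333° lon, +22·0.0416667° lat → SW at lon 48.9167°, lat -58.0833°.
Cell spans 0.0833333° lon × 0.0416667° lat.
west 48.9167, east 49.0000.

48.9167, 49.0000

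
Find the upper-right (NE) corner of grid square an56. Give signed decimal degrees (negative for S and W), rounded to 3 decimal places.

47.000, -168.000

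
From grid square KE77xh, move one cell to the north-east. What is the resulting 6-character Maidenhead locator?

KE87ai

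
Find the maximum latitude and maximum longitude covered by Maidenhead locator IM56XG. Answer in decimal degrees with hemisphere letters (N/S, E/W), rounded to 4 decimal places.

36.2917° N, 8.0000° W

Field I=8, M=12: +8·20° lon, +12·10° lat → SW at lon -20°, lat 30°.
Square 5, 6: +5·2° lon, +6·1° lat → SW at lon -10°, lat 36°.
Subsquare x=23, g=6: +23·0.0833333° lon, +6·0.0416667° lat → SW at lon -8.08333°, lat 36.25°.
Cell spans 0.0833333° lon × 0.0416667° lat. NE corner is SW corner plus one full cell.
latitude 36.2917° N, longitude 8.0000° W.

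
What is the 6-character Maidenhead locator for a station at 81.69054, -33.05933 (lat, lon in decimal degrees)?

HR31lq

Add 180° to longitude and 90° to latitude: 146.9407, 171.6905.
Field (20°×10°, letters A–R): lon ⌊146.9407/20⌋ = 7 → H; lat ⌊171.6905/10⌋ = 17 → R.
Square (2°×1°, digits 0–9): lon ⌊6.9407/2⌋ = 3; lat ⌊1.6905/1⌋ = 1.
Subsquare (5′×2.5′, letters a–x): lon ⌊0.9407/0.0833333⌋ = 11 → l; lat ⌊0.6905/0.0416667⌋ = 16 → q.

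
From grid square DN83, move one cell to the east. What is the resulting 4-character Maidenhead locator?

DN93

Longitude square 8; +1 → 9.
The latitude characters are unchanged.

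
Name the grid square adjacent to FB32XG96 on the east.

FB42ag06

Longitude extended square 9; +1 → 10, wraps to 0, carry into subsquare.
Longitude subsquare x = 23; +1 → 24, wraps to 0 = a, carry into square.
Longitude square 3; +1 → 4.
The latitude characters are unchanged.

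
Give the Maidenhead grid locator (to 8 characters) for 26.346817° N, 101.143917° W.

Shift to the Maidenhead origin (180°W, 90°S): lon 78.85608, lat 116.34682.
Field: lon ⌊78.85608/20⌋ = 3 → D; lat ⌊116.34682/10⌋ = 11 → L.
Square: lon ⌊18.85608/2⌋ = 9; lat ⌊6.34682/1⌋ = 6.
Subsquare: lon ⌊0.85608/0.0833333⌋ = 10 → k; lat ⌊0.34682/0.0416667⌋ = 8 → i.
Extended square: lon ⌊0.02275/0.00833333⌋ = 2; lat ⌊0.01348/0.00416667⌋ = 3.

DL96ki23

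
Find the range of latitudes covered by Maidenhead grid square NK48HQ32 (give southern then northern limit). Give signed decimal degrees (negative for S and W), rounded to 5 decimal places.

18.67500, 18.67917

Field N=13, K=10: +13·20° lon, +10·10° lat → SW at lon 80°, lat 10°.
Square 4, 8: +4·2° lon, +8·1° lat → SW at lon 88°, lat 18°.
Subsquare h=7, q=16: +7·0.0833333° lon, +16·0.0416667° lat → SW at lon 88.5833°, lat 18.6667°.
Extended square 3, 2: +3·0.00833333° lon, +2·0.00416667° lat → SW at lon 88.6083°, lat 18.675°.
Cell spans 0.00833333° lon × 0.00416667° lat.
south 18.67500, north 18.67917.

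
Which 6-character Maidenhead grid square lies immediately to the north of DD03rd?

Latitude subsquare d = 3; +1 → 4 = e.
The longitude characters are unchanged.

DD03re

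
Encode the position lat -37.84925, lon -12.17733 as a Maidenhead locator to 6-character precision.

IF32vd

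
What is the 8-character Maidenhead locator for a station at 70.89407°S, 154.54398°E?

QB79gc55

Shift to the Maidenhead origin (180°W, 90°S): lon 334.54398, lat 19.10593.
Field (20°×10°, letters A–R): lon ⌊334.54398/20⌋ = 16 → Q; lat ⌊19.10593/10⌋ = 1 → B.
Square (2°×1°, digits 0–9): lon ⌊14.54398/2⌋ = 7; lat ⌊9.10593/1⌋ = 9.
Subsquare (5′×2.5′, letters a–x): lon ⌊0.54398/0.0833333⌋ = 6 → g; lat ⌊0.10593/0.0416667⌋ = 2 → c.
Extended square (30″×15″, digits 0–9): lon ⌊0.04398/0.00833333⌋ = 5; lat ⌊0.02260/0.00416667⌋ = 5.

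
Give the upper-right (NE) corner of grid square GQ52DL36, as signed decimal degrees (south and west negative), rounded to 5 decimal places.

72.48750, -49.71667

Field G=6, Q=16: +6·20° lon, +16·10° lat → SW at lon -60°, lat 70°.
Square 5, 2: +5·2° lon, +2·1° lat → SW at lon -50°, lat 72°.
Subsquare d=3, l=11: +3·0.0833333° lon, +11·0.0416667° lat → SW at lon -49.75°, lat 72.4583°.
Extended square 3, 6: +3·0.00833333° lon, +6·0.00416667° lat → SW at lon -49.725°, lat 72.4833°.
Cell spans 0.00833333° lon × 0.00416667° lat. NE corner is SW corner plus one full cell.
latitude 72.48750, longitude -49.71667.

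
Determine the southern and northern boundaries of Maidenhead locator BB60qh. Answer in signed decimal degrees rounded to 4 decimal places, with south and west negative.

-79.7083, -79.6667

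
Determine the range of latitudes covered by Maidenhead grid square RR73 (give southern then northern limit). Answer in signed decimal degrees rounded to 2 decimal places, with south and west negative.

Field R=17, R=17: +17·20° lon, +17·10° lat → SW at lon 160°, lat 80°.
Square 7, 3: +7·2° lon, +3·1° lat → SW at lon 174°, lat 83°.
Cell spans 2° lon × 1° lat.
south 83.00, north 84.00.

83.00, 84.00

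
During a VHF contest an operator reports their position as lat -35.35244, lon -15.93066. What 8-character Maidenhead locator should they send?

Shift to the Maidenhead origin (180°W, 90°S): lon 164.06934, lat 54.64756.
Field (20°×10°, letters A–R): 164.06934/20 → 8 → I, 54.64756/10 → 5 → F; chars IF.
Square (2°×1°, digits 0–9): 4.06934/2 → 2, 4.64756/1 → 4; chars 24.
Subsquare (5′×2.5′, letters a–x): 0.06934/0.0833333 → 0 → a, 0.64756/0.0416667 → 15 → p; chars ap.
Extended square (30″×15″, digits 0–9): 0.06934/0.00833333 → 8, 0.02256/0.00416667 → 5; chars 85.

IF24ap85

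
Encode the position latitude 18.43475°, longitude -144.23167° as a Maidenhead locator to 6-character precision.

Add 180° to longitude and 90° to latitude: 35.7683, 108.4348.
Field (20°×10°, letters A–R): 35.7683/20 → 1 → B, 108.4348/10 → 10 → K; chars BK.
Square (2°×1°, digits 0–9): 15.7683/2 → 7, 8.4348/1 → 8; chars 78.
Subsquare (5′×2.5′, letters a–x): 1.7683/0.0833333 → 21 → v, 0.4348/0.0416667 → 10 → k; chars vk.

BK78vk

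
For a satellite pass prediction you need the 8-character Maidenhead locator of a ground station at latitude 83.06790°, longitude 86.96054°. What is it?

Add 180° to longitude and 90° to latitude: 266.96054, 173.06790.
Field: 266.96054/20 → 13 → N, 173.06790/10 → 17 → R; chars NR.
Square: 6.96054/2 → 3, 3.06790/1 → 3; chars 33.
Subsquare: 0.96054/0.0833333 → 11 → l, 0.06790/0.0416667 → 1 → b; chars lb.
Extended square: 0.04387/0.00833333 → 5, 0.02623/0.00416667 → 6; chars 56.

NR33lb56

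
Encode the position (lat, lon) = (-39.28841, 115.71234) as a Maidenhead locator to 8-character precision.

Offset from 180°W / 90°S: lon 295.71234°, lat 50.71159°.
Field (20°×10°, letters A–R): 295.71234/20 → 14 → O, 50.71159/10 → 5 → F; chars OF.
Square (2°×1°, digits 0–9): 15.71234/2 → 7, 0.71159/1 → 0; chars 70.
Subsquare (5′×2.5′, letters a–x): 1.71234/0.0833333 → 20 → u, 0.71159/0.0416667 → 17 → r; chars ur.
Extended square (30″×15″, digits 0–9): 0.04567/0.00833333 → 5, 0.00326/0.00416667 → 0; chars 50.

OF70ur50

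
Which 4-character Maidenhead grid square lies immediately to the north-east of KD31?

KD42

Longitude square 3; +1 → 4.
Latitude square 1; +1 → 2.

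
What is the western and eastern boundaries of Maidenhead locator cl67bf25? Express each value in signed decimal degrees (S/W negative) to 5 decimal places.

Field C=2, L=11: +2·20° lon, +11·10° lat → SW at lon -140°, lat 20°.
Square 6, 7: +6·2° lon, +7·1° lat → SW at lon -128°, lat 27°.
Subsquare b=1, f=5: +1·0.0833333° lon, +5·0.0416667° lat → SW at lon -127.917°, lat 27.2083°.
Extended square 2, 5: +2·0.00833333° lon, +5·0.00416667° lat → SW at lon -127.9°, lat 27.2292°.
Cell spans 0.00833333° lon × 0.00416667° lat.
west -127.90000, east -127.89167.

-127.90000, -127.89167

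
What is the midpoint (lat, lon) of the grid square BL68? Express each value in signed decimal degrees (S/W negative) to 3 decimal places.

Field B=1, L=11: +1·20° lon, +11·10° lat → SW at lon -160°, lat 20°.
Square 6, 8: +6·2° lon, +8·1° lat → SW at lon -148°, lat 28°.
Cell spans 2° lon × 1° lat. Centre is SW corner plus half of each.
latitude 28.500, longitude -147.000.

28.500, -147.000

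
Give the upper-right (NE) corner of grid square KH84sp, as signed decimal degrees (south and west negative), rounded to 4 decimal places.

Field K=10, H=7: +10·20° lon, +7·10° lat → SW at lon 20°, lat -20°.
Square 8, 4: +8·2° lon, +4·1° lat → SW at lon 36°, lat -16°.
Subsquare s=18, p=15: +18·0.0833333° lon, +15·0.0416667° lat → SW at lon 37.5°, lat -15.375°.
Cell spans 0.0833333° lon × 0.0416667° lat. NE corner is SW corner plus one full cell.
latitude -15.3333, longitude 37.5833.

-15.3333, 37.5833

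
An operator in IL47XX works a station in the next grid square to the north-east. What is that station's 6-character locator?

Longitude subsquare x = 23; +1 → 24, wraps to 0 = a, carry into square.
Longitude square 4; +1 → 5.
Latitude subsquare x = 23; +1 → 24, wraps to 0 = a, carry into square.
Latitude square 7; +1 → 8.

IL58aa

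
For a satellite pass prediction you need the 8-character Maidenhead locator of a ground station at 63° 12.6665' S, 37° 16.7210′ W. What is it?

Offset from 180°W / 90°S: lon 142.72132°, lat 26.78889°.
Field (20°×10°, letters A–R): lon ⌊142.72132/20⌋ = 7 → H; lat ⌊26.78889/10⌋ = 2 → C.
Square (2°×1°, digits 0–9): lon ⌊2.72132/2⌋ = 1; lat ⌊6.78889/1⌋ = 6.
Subsquare (5′×2.5′, letters a–x): lon ⌊0.72132/0.0833333⌋ = 8 → i; lat ⌊0.78889/0.0416667⌋ = 18 → s.
Extended square (30″×15″, digits 0–9): lon ⌊0.05465/0.00833333⌋ = 6; lat ⌊0.03889/0.00416667⌋ = 9.

HC16is69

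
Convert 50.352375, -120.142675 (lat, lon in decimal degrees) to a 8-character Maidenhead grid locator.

Shift to the Maidenhead origin (180°W, 90°S): lon 59.85733, lat 140.35237.
Field: 59.85733/20 → 2 → C, 140.35237/10 → 14 → O; chars CO.
Square: 19.85733/2 → 9, 0.35237/1 → 0; chars 90.
Subsquare: 1.85733/0.0833333 → 22 → w, 0.35237/0.0416667 → 8 → i; chars wi.
Extended square: 0.02399/0.00833333 → 2, 0.01904/0.00416667 → 4; chars 24.

CO90wi24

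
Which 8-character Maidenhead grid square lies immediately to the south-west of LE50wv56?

Longitude extended square 5; −1 → 4.
Latitude extended square 6; −1 → 5.

LE50wv45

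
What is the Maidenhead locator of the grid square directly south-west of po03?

Longitude square 0; −1 → -1, wraps to 9, carry into field.
Longitude field P = 15; −1 → 14 = O.
Latitude square 3; −1 → 2.

OO92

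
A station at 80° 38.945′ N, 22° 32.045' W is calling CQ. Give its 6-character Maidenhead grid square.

HR80rp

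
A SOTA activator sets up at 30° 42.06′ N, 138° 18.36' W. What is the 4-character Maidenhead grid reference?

CM00

Add 180° to longitude and 90° to latitude: 41.69, 120.70.
Field: 41.69/20 → 2 → C, 120.70/10 → 12 → M; chars CM.
Square: 1.69/2 → 0, 0.70/1 → 0; chars 00.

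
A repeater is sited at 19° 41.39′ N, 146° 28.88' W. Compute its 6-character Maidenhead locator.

BK69sq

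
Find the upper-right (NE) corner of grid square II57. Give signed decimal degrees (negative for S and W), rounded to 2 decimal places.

-2.00, -8.00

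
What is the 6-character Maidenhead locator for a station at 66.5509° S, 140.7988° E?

Offset from 180°W / 90°S: lon 320.7988°, lat 23.4491°.
Field: 320.7988/20 → 16 → Q, 23.4491/10 → 2 → C; chars QC.
Square: 0.7988/2 → 0, 3.4491/1 → 3; chars 03.
Subsquare: 0.7988/0.0833333 → 9 → j, 0.4491/0.0416667 → 10 → k; chars jk.

QC03jk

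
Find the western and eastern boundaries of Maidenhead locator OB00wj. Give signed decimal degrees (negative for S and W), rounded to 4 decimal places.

Field O=14, B=1: +14·20° lon, +1·10° lat → SW at lon 100°, lat -80°.
Square 0, 0: +0·2° lon, +0·1° lat → SW at lon 100°, lat -80°.
Subsquare w=22, j=9: +22·0.0833333° lon, +9·0.0416667° lat → SW at lon 101.833°, lat -79.625°.
Cell spans 0.0833333° lon × 0.0416667° lat.
west 101.8333, east 101.9167.

101.8333, 101.9167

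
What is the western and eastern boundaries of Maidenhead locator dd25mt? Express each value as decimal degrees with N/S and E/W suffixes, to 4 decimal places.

115.0000° W, 114.9167° W

Field D=3, D=3: +3·20° lon, +3·10° lat → SW at lon -120°, lat -60°.
Square 2, 5: +2·2° lon, +5·1° lat → SW at lon -116°, lat -55°.
Subsquare m=12, t=19: +12·0.0833333° lon, +19·0.0416667° lat → SW at lon -115°, lat -54.2083°.
Cell spans 0.0833333° lon × 0.0416667° lat.
west 115.0000° W, east 114.9167° W.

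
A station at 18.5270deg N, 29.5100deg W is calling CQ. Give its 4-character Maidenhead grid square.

HK58

Add 180° to longitude and 90° to latitude: 150.49, 108.53.
Field: lon ⌊150.49/20⌋ = 7 → H; lat ⌊108.53/10⌋ = 10 → K.
Square: lon ⌊10.49/2⌋ = 5; lat ⌊8.53/1⌋ = 8.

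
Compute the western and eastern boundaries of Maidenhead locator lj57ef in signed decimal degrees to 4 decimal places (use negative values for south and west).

50.3333, 50.4167

Field L=11, J=9: +11·20° lon, +9·10° lat → SW at lon 40°, lat 0°.
Square 5, 7: +5·2° lon, +7·1° lat → SW at lon 50°, lat 7°.
Subsquare e=4, f=5: +4·0.0833333° lon, +5·0.0416667° lat → SW at lon 50.3333°, lat 7.20833°.
Cell spans 0.0833333° lon × 0.0416667° lat.
west 50.3333, east 50.4167.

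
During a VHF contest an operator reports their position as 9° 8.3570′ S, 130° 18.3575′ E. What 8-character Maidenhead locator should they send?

PI50du66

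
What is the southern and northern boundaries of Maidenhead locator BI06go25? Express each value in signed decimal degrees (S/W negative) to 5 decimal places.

Field B=1, I=8: +1·20° lon, +8·10° lat → SW at lon -160°, lat -10°.
Square 0, 6: +0·2° lon, +6·1° lat → SW at lon -160°, lat -4°.
Subsquare g=6, o=14: +6·0.0833333° lon, +14·0.0416667° lat → SW at lon -159.5°, lat -3.41667°.
Extended square 2, 5: +2·0.00833333° lon, +5·0.00416667° lat → SW at lon -159.483°, lat -3.39583°.
Cell spans 0.00833333° lon × 0.00416667° lat.
south -3.39583, north -3.39167.

-3.39583, -3.39167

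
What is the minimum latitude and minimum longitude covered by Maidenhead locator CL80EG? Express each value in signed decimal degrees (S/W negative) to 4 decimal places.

20.2500, -123.6667

Field C=2, L=11: +2·20° lon, +11·10° lat → SW at lon -140°, lat 20°.
Square 8, 0: +8·2° lon, +0·1° lat → SW at lon -124°, lat 20°.
Subsquare e=4, g=6: +4·0.0833333° lon, +6·0.0416667° lat → SW at lon -123.667°, lat 20.25°.
latitude 20.2500, longitude -123.6667.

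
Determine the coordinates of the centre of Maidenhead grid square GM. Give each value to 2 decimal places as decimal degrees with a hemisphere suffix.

Field G=6, M=12: +6·20° lon, +12·10° lat → SW at lon -60°, lat 30°.
Cell spans 20° lon × 10° lat. Centre is SW corner plus half of each.
latitude 35.00° N, longitude 50.00° W.

35.00° N, 50.00° W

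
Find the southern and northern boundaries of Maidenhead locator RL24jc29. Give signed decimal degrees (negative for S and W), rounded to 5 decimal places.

24.12083, 24.12500

Field R=17, L=11: +17·20° lon, +11·10° lat → SW at lon 160°, lat 20°.
Square 2, 4: +2·2° lon, +4·1° lat → SW at lon 164°, lat 24°.
Subsquare j=9, c=2: +9·0.0833333° lon, +2·0.0416667° lat → SW at lon 164.75°, lat 24.0833°.
Extended square 2, 9: +2·0.00833333° lon, +9·0.00416667° lat → SW at lon 164.767°, lat 24.1208°.
Cell spans 0.00833333° lon × 0.00416667° lat.
south 24.12083, north 24.12500.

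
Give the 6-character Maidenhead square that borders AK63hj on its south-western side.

AK63gi

Longitude subsquare h = 7; −1 → 6 = g.
Latitude subsquare j = 9; −1 → 8 = i.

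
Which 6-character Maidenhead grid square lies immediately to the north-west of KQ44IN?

KQ44ho

Longitude subsquare i = 8; −1 → 7 = h.
Latitude subsquare n = 13; +1 → 14 = o.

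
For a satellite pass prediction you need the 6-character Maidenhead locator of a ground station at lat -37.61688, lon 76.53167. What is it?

MF82gj

Offset from 180°W / 90°S: lon 256.5317°, lat 52.3831°.
Field: lon ⌊256.5317/20⌋ = 12 → M; lat ⌊52.3831/10⌋ = 5 → F.
Square: lon ⌊16.5317/2⌋ = 8; lat ⌊2.3831/1⌋ = 2.
Subsquare: lon ⌊0.5317/0.0833333⌋ = 6 → g; lat ⌊0.3831/0.0416667⌋ = 9 → j.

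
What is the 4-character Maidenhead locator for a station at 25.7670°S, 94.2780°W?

Shift to the Maidenhead origin (180°W, 90°S): lon 85.72, lat 64.23.
Field: lon ⌊85.72/20⌋ = 4 → E; lat ⌊64.23/10⌋ = 6 → G.
Square: lon ⌊5.72/2⌋ = 2; lat ⌊4.23/1⌋ = 4.

EG24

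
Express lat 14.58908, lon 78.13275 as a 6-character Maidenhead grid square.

Add 180° to longitude and 90° to latitude: 258.1327, 104.5891.
Field: lon ⌊258.1327/20⌋ = 12 → M; lat ⌊104.5891/10⌋ = 10 → K.
Square: lon ⌊18.1327/2⌋ = 9; lat ⌊4.5891/1⌋ = 4.
Subsquare: lon ⌊0.1327/0.0833333⌋ = 1 → b; lat ⌊0.5891/0.0416667⌋ = 14 → o.

MK94bo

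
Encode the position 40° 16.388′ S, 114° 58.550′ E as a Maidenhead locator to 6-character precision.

Shift to the Maidenhead origin (180°W, 90°S): lon 294.9758, lat 49.7269.
Field (20°×10°, letters A–R): 294.9758/20 → 14 → O, 49.7269/10 → 4 → E; chars OE.
Square (2°×1°, digits 0–9): 14.9758/2 → 7, 9.7269/1 → 9; chars 79.
Subsquare (5′×2.5′, letters a–x): 0.9758/0.0833333 → 11 → l, 0.7269/0.0416667 → 17 → r; chars lr.

OE79lr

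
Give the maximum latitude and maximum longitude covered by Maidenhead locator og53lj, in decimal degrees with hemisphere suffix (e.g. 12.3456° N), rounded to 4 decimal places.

26.5833° S, 111.0000° E

Field O=14, G=6: +14·20° lon, +6·10° lat → SW at lon 100°, lat -30°.
Square 5, 3: +5·2° lon, +3·1° lat → SW at lon 110°, lat -27°.
Subsquare l=11, j=9: +11·0.0833333° lon, +9·0.0416667° lat → SW at lon 110.917°, lat -26.625°.
Cell spans 0.0833333° lon × 0.0416667° lat. NE corner is SW corner plus one full cell.
latitude 26.5833° S, longitude 111.0000° E.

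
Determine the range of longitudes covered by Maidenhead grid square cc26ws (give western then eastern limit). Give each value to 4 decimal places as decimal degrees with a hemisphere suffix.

Field C=2, C=2: +2·20° lon, +2·10° lat → SW at lon -140°, lat -70°.
Square 2, 6: +2·2° lon, +6·1° lat → SW at lon -136°, lat -64°.
Subsquare w=22, s=18: +22·0.0833333° lon, +18·0.0416667° lat → SW at lon -134.167°, lat -63.25°.
Cell spans 0.0833333° lon × 0.0416667° lat.
west 134.1667° W, east 134.0833° W.

134.1667° W, 134.0833° W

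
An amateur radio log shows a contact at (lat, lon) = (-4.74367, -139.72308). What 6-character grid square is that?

CI05dg

Shift to the Maidenhead origin (180°W, 90°S): lon 40.2769, lat 85.2563.
Field: 40.2769/20 → 2 → C, 85.2563/10 → 8 → I; chars CI.
Square: 0.2769/2 → 0, 5.2563/1 → 5; chars 05.
Subsquare: 0.2769/0.0833333 → 3 → d, 0.2563/0.0416667 → 6 → g; chars dg.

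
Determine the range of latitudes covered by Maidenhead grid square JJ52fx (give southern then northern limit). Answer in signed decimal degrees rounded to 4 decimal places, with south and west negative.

2.9583, 3.0000

Field J=9, J=9: +9·20° lon, +9·10° lat → SW at lon 0°, lat 0°.
Square 5, 2: +5·2° lon, +2·1° lat → SW at lon 10°, lat 2°.
Subsquare f=5, x=23: +5·0.0833333° lon, +23·0.0416667° lat → SW at lon 10.4167°, lat 2.95833°.
Cell spans 0.0833333° lon × 0.0416667° lat.
south 2.9583, north 3.0000.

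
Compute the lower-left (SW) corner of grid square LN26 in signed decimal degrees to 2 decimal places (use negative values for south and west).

46.00, 44.00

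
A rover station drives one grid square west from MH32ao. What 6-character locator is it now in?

Longitude subsquare a = 0; −1 → -1, wraps to 23 = x, carry into square.
Longitude square 3; −1 → 2.
The latitude characters are unchanged.

MH22xo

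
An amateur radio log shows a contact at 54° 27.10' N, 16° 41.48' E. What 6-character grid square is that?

Shift to the Maidenhead origin (180°W, 90°S): lon 196.6913, lat 144.4517.
Field (20°×10°, letters A–R): 196.6913/20 → 9 → J, 144.4517/10 → 14 → O; chars JO.
Square (2°×1°, digits 0–9): 16.6913/2 → 8, 4.4517/1 → 4; chars 84.
Subsquare (5′×2.5′, letters a–x): 0.6913/0.0833333 → 8 → i, 0.4517/0.0416667 → 10 → k; chars ik.

JO84ik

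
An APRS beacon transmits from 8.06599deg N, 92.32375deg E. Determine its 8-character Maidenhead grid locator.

NJ68db85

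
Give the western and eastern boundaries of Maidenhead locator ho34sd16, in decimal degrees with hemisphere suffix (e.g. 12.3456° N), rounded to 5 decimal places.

32.49167° W, 32.48333° W

Field H=7, O=14: +7·20° lon, +14·10° lat → SW at lon -40°, lat 50°.
Square 3, 4: +3·2° lon, +4·1° lat → SW at lon -34°, lat 54°.
Subsquare s=18, d=3: +18·0.0833333° lon, +3·0.0416667° lat → SW at lon -32.5°, lat 54.125°.
Extended square 1, 6: +1·0.00833333° lon, +6·0.00416667° lat → SW at lon -32.4917°, lat 54.15°.
Cell spans 0.00833333° lon × 0.00416667° lat.
west 32.49167° W, east 32.48333° W.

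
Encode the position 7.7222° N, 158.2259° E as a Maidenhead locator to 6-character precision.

Add 180° to longitude and 90° to latitude: 338.2259, 97.7222.
Field (20°×10°, letters A–R): lon ⌊338.2259/20⌋ = 16 → Q; lat ⌊97.7222/10⌋ = 9 → J.
Square (2°×1°, digits 0–9): lon ⌊18.2259/2⌋ = 9; lat ⌊7.7222/1⌋ = 7.
Subsquare (5′×2.5′, letters a–x): lon ⌊0.2259/0.0833333⌋ = 2 → c; lat ⌊0.7222/0.0416667⌋ = 17 → r.

QJ97cr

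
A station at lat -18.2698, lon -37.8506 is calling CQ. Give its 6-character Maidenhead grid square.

HH11br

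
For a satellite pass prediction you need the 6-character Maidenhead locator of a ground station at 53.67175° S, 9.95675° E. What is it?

Shift to the Maidenhead origin (180°W, 90°S): lon 189.9567, lat 36.3282.
Field: 189.9567/20 → 9 → J, 36.3282/10 → 3 → D; chars JD.
Square: 9.9567/2 → 4, 6.3282/1 → 6; chars 46.
Subsquare: 1.9567/0.0833333 → 23 → x, 0.3282/0.0416667 → 7 → h; chars xh.

JD46xh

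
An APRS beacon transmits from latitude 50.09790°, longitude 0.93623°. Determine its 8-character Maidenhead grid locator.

JO00lc23

Shift to the Maidenhead origin (180°W, 90°S): lon 180.93623, lat 140.09790.
Field: lon ⌊180.93623/20⌋ = 9 → J; lat ⌊140.09790/10⌋ = 14 → O.
Square: lon ⌊0.93623/2⌋ = 0; lat ⌊0.09790/1⌋ = 0.
Subsquare: lon ⌊0.93623/0.0833333⌋ = 11 → l; lat ⌊0.09790/0.0416667⌋ = 2 → c.
Extended square: lon ⌊0.01956/0.00833333⌋ = 2; lat ⌊0.01457/0.00416667⌋ = 3.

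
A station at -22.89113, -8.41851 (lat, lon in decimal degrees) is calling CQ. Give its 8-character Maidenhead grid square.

Offset from 180°W / 90°S: lon 171.58149°, lat 67.10887°.
Field (20°×10°, letters A–R): 171.58149/20 → 8 → I, 67.10887/10 → 6 → G; chars IG.
Square (2°×1°, digits 0–9): 11.58149/2 → 5, 7.10887/1 → 7; chars 57.
Subsquare (5′×2.5′, letters a–x): 1.58149/0.0833333 → 18 → s, 0.10887/0.0416667 → 2 → c; chars sc.
Extended square (30″×15″, digits 0–9): 0.08149/0.00833333 → 9, 0.02554/0.00416667 → 6; chars 96.

IG57sc96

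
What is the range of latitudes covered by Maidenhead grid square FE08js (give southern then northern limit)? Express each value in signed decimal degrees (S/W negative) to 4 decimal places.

-41.2500, -41.2083

Field F=5, E=4: +5·20° lon, +4·10° lat → SW at lon -80°, lat -50°.
Square 0, 8: +0·2° lon, +8·1° lat → SW at lon -80°, lat -42°.
Subsquare j=9, s=18: +9·0.0833333° lon, +18·0.0416667° lat → SW at lon -79.25°, lat -41.25°.
Cell spans 0.0833333° lon × 0.0416667° lat.
south -41.2500, north -41.2083.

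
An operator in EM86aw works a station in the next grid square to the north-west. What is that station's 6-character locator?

EM76xx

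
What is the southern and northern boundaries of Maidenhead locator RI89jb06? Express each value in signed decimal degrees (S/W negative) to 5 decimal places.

-0.93333, -0.92917

Field R=17, I=8: +17·20° lon, +8·10° lat → SW at lon 160°, lat -10°.
Square 8, 9: +8·2° lon, +9·1° lat → SW at lon 176°, lat -1°.
Subsquare j=9, b=1: +9·0.0833333° lon, +1·0.0416667° lat → SW at lon 176.75°, lat -0.958333°.
Extended square 0, 6: +0·0.00833333° lon, +6·0.00416667° lat → SW at lon 176.75°, lat -0.933333°.
Cell spans 0.00833333° lon × 0.00416667° lat.
south -0.93333, north -0.92917.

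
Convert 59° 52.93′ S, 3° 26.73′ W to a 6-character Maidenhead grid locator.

ID80gc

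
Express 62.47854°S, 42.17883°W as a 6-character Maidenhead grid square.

GC87vm

Shift to the Maidenhead origin (180°W, 90°S): lon 137.8212, lat 27.5215.
Field: 137.8212/20 → 6 → G, 27.5215/10 → 2 → C; chars GC.
Square: 17.8212/2 → 8, 7.5215/1 → 7; chars 87.
Subsquare: 1.8212/0.0833333 → 21 → v, 0.5215/0.0416667 → 12 → m; chars vm.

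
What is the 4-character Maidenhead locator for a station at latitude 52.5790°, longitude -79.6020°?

Shift to the Maidenhead origin (180°W, 90°S): lon 100.40, lat 142.58.
Field: lon ⌊100.40/20⌋ = 5 → F; lat ⌊142.58/10⌋ = 14 → O.
Square: lon ⌊0.40/2⌋ = 0; lat ⌊2.58/1⌋ = 2.

FO02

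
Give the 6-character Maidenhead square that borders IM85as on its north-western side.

Longitude subsquare a = 0; −1 → -1, wraps to 23 = x, carry into square.
Longitude square 8; −1 → 7.
Latitude subsquare s = 18; +1 → 19 = t.

IM75xt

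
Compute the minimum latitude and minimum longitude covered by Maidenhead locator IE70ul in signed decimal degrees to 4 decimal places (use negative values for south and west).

Field I=8, E=4: +8·20° lon, +4·10° lat → SW at lon -20°, lat -50°.
Square 7, 0: +7·2° lon, +0·1° lat → SW at lon -6°, lat -50°.
Subsquare u=20, l=11: +20·0.0833333° lon, +11·0.0416667° lat → SW at lon -4.33333°, lat -49.5417°.
latitude -49.5417, longitude -4.3333.

-49.5417, -4.3333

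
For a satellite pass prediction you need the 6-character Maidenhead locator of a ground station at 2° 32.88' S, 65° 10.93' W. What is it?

FI77jk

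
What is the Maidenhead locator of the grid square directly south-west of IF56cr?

IF56bq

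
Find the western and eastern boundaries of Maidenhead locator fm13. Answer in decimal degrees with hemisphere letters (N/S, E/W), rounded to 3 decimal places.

Field F=5, M=12: +5·20° lon, +12·10° lat → SW at lon -80°, lat 30°.
Square 1, 3: +1·2° lon, +3·1° lat → SW at lon -78°, lat 33°.
Cell spans 2° lon × 1° lat.
west 78.000° W, east 76.000° W.

78.000° W, 76.000° W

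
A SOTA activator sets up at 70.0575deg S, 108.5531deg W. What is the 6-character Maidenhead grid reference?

DB59rw

Offset from 180°W / 90°S: lon 71.4469°, lat 19.9425°.
Field (20°×10°, letters A–R): lon ⌊71.4469/20⌋ = 3 → D; lat ⌊19.9425/10⌋ = 1 → B.
Square (2°×1°, digits 0–9): lon ⌊11.4469/2⌋ = 5; lat ⌊9.9425/1⌋ = 9.
Subsquare (5′×2.5′, letters a–x): lon ⌊1.4469/0.0833333⌋ = 17 → r; lat ⌊0.9425/0.0416667⌋ = 22 → w.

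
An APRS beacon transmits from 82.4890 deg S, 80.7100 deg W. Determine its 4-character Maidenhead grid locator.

EA97

Add 180° to longitude and 90° to latitude: 99.29, 7.51.
Field: 99.29/20 → 4 → E, 7.51/10 → 0 → A; chars EA.
Square: 19.29/2 → 9, 7.51/1 → 7; chars 97.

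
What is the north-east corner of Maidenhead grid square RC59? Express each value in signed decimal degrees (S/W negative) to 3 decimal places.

Field R=17, C=2: +17·20° lon, +2·10° lat → SW at lon 160°, lat -70°.
Square 5, 9: +5·2° lon, +9·1° lat → SW at lon 170°, lat -61°.
Cell spans 2° lon × 1° lat. NE corner is SW corner plus one full cell.
latitude -60.000, longitude 172.000.

-60.000, 172.000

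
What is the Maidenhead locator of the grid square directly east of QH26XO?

QH36ao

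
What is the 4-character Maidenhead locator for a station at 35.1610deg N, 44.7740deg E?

Shift to the Maidenhead origin (180°W, 90°S): lon 224.77, lat 125.16.
Field: 224.77/20 → 11 → L, 125.16/10 → 12 → M; chars LM.
Square: 4.77/2 → 2, 5.16/1 → 5; chars 25.

LM25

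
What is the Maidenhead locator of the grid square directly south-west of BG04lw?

Longitude subsquare l = 11; −1 → 10 = k.
Latitude subsquare w = 22; −1 → 21 = v.

BG04kv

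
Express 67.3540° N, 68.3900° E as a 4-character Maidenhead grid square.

Add 180° to longitude and 90° to latitude: 248.39, 157.35.
Field: lon ⌊248.39/20⌋ = 12 → M; lat ⌊157.35/10⌋ = 15 → P.
Square: lon ⌊8.39/2⌋ = 4; lat ⌊7.35/1⌋ = 7.

MP47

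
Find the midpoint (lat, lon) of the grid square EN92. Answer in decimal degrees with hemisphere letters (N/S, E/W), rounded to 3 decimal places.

Field E=4, N=13: +4·20° lon, +13·10° lat → SW at lon -100°, lat 40°.
Square 9, 2: +9·2° lon, +2·1° lat → SW at lon -82°, lat 42°.
Cell spans 2° lon × 1° lat. Centre is SW corner plus half of each.
latitude 42.500° N, longitude 81.000° W.

42.500° N, 81.000° W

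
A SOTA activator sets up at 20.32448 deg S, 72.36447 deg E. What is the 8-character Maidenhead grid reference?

MG69eq32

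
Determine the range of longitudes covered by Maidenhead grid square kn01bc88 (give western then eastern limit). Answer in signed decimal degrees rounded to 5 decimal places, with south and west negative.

Field K=10, N=13: +10·20° lon, +13·10° lat → SW at lon 20°, lat 40°.
Square 0, 1: +0·2° lon, +1·1° lat → SW at lon 20°, lat 41°.
Subsquare b=1, c=2: +1·0.0833333° lon, +2·0.0416667° lat → SW at lon 20.0833°, lat 41.0833°.
Extended square 8, 8: +8·0.00833333° lon, +8·0.00416667° lat → SW at lon 20.15°, lat 41.1167°.
Cell spans 0.00833333° lon × 0.00416667° lat.
west 20.15000, east 20.15833.

20.15000, 20.15833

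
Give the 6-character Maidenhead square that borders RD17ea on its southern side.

Latitude subsquare a = 0; −1 → -1, wraps to 23 = x, carry into square.
Latitude square 7; −1 → 6.
The longitude characters are unchanged.

RD16ex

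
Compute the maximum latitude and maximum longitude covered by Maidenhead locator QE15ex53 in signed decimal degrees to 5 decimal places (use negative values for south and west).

Field Q=16, E=4: +16·20° lon, +4·10° lat → SW at lon 140°, lat -50°.
Square 1, 5: +1·2° lon, +5·1° lat → SW at lon 142°, lat -45°.
Subsquare e=4, x=23: +4·0.0833333° lon, +23·0.0416667° lat → SW at lon 142.333°, lat -44.0417°.
Extended square 5, 3: +5·0.00833333° lon, +3·0.00416667° lat → SW at lon 142.375°, lat -44.0292°.
Cell spans 0.00833333° lon × 0.00416667° lat. NE corner is SW corner plus one full cell.
latitude -44.02500, longitude 142.38333.

-44.02500, 142.38333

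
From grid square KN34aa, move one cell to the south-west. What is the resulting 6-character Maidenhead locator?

KN23xx

Longitude subsquare a = 0; −1 → -1, wraps to 23 = x, carry into square.
Longitude square 3; −1 → 2.
Latitude subsquare a = 0; −1 → -1, wraps to 23 = x, carry into square.
Latitude square 4; −1 → 3.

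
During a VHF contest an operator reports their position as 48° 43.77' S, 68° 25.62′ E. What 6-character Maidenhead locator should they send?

ME41fg

Add 180° to longitude and 90° to latitude: 248.4270, 41.2705.
Field: lon ⌊248.4270/20⌋ = 12 → M; lat ⌊41.2705/10⌋ = 4 → E.
Square: lon ⌊8.4270/2⌋ = 4; lat ⌊1.2705/1⌋ = 1.
Subsquare: lon ⌊0.4270/0.0833333⌋ = 5 → f; lat ⌊0.2705/0.0416667⌋ = 6 → g.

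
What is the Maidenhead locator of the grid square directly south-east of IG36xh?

IG46ag

Longitude subsquare x = 23; +1 → 24, wraps to 0 = a, carry into square.
Longitude square 3; +1 → 4.
Latitude subsquare h = 7; −1 → 6 = g.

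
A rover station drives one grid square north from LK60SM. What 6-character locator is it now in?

Latitude subsquare m = 12; +1 → 13 = n.
The longitude characters are unchanged.

LK60sn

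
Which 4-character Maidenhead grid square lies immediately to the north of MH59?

MI50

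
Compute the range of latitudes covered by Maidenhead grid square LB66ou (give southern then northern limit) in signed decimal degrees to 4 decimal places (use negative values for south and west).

-73.1667, -73.1250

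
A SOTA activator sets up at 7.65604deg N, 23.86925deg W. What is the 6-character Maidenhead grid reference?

Shift to the Maidenhead origin (180°W, 90°S): lon 156.1308, lat 97.6560.
Field (20°×10°, letters A–R): lon ⌊156.1308/20⌋ = 7 → H; lat ⌊97.6560/10⌋ = 9 → J.
Square (2°×1°, digits 0–9): lon ⌊16.1308/2⌋ = 8; lat ⌊7.6560/1⌋ = 7.
Subsquare (5′×2.5′, letters a–x): lon ⌊0.1308/0.0833333⌋ = 1 → b; lat ⌊0.6560/0.0416667⌋ = 15 → p.

HJ87bp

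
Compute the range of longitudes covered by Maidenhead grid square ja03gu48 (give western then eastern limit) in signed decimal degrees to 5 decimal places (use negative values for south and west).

0.53333, 0.54167

Field J=9, A=0: +9·20° lon, +0·10° lat → SW at lon 0°, lat -90°.
Square 0, 3: +0·2° lon, +3·1° lat → SW at lon 0°, lat -87°.
Subsquare g=6, u=20: +6·0.0833333° lon, +20·0.0416667° lat → SW at lon 0.5°, lat -86.1667°.
Extended square 4, 8: +4·0.00833333° lon, +8·0.00416667° lat → SW at lon 0.533333°, lat -86.1333°.
Cell spans 0.00833333° lon × 0.00416667° lat.
west 0.53333, east 0.54167.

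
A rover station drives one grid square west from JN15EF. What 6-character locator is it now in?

JN15df

Longitude subsquare e = 4; −1 → 3 = d.
The latitude characters are unchanged.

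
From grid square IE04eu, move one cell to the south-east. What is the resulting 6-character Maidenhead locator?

Longitude subsquare e = 4; +1 → 5 = f.
Latitude subsquare u = 20; −1 → 19 = t.

IE04ft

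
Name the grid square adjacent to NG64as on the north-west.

Longitude subsquare a = 0; −1 → -1, wraps to 23 = x, carry into square.
Longitude square 6; −1 → 5.
Latitude subsquare s = 18; +1 → 19 = t.

NG54xt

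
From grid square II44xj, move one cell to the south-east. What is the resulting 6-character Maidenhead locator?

II54ai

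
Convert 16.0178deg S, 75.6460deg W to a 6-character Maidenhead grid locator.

Offset from 180°W / 90°S: lon 104.3540°, lat 73.9822°.
Field (20°×10°, letters A–R): 104.3540/20 → 5 → F, 73.9822/10 → 7 → H; chars FH.
Square (2°×1°, digits 0–9): 4.3540/2 → 2, 3.9822/1 → 3; chars 23.
Subsquare (5′×2.5′, letters a–x): 0.3540/0.0833333 → 4 → e, 0.9822/0.0416667 → 23 → x; chars ex.

FH23ex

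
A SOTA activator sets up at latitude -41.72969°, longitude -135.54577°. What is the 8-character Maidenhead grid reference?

Offset from 180°W / 90°S: lon 44.45423°, lat 48.27031°.
Field (20°×10°, letters A–R): lon ⌊44.45423/20⌋ = 2 → C; lat ⌊48.27031/10⌋ = 4 → E.
Square (2°×1°, digits 0–9): lon ⌊4.45423/2⌋ = 2; lat ⌊8.27031/1⌋ = 8.
Subsquare (5′×2.5′, letters a–x): lon ⌊0.45423/0.0833333⌋ = 5 → f; lat ⌊0.27031/0.0416667⌋ = 6 → g.
Extended square (30″×15″, digits 0–9): lon ⌊0.03756/0.00833333⌋ = 4; lat ⌊0.02031/0.00416667⌋ = 4.

CE28fg44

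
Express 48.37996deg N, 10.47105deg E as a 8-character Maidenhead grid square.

JN58fj61

Offset from 180°W / 90°S: lon 190.47105°, lat 138.37996°.
Field (20°×10°, letters A–R): lon ⌊190.47105/20⌋ = 9 → J; lat ⌊138.37996/10⌋ = 13 → N.
Square (2°×1°, digits 0–9): lon ⌊10.47105/2⌋ = 5; lat ⌊8.37996/1⌋ = 8.
Subsquare (5′×2.5′, letters a–x): lon ⌊0.47105/0.0833333⌋ = 5 → f; lat ⌊0.37996/0.0416667⌋ = 9 → j.
Extended square (30″×15″, digits 0–9): lon ⌊0.05438/0.00833333⌋ = 6; lat ⌊0.00496/0.00416667⌋ = 1.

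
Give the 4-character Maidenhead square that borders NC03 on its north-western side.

MC94

Longitude square 0; −1 → -1, wraps to 9, carry into field.
Longitude field N = 13; −1 → 12 = M.
Latitude square 3; +1 → 4.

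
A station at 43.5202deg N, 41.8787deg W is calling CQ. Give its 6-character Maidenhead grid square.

Offset from 180°W / 90°S: lon 138.1213°, lat 133.5202°.
Field: lon ⌊138.1213/20⌋ = 6 → G; lat ⌊133.5202/10⌋ = 13 → N.
Square: lon ⌊18.1213/2⌋ = 9; lat ⌊3.5202/1⌋ = 3.
Subsquare: lon ⌊0.1213/0.0833333⌋ = 1 → b; lat ⌊0.5202/0.0416667⌋ = 12 → m.

GN93bm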